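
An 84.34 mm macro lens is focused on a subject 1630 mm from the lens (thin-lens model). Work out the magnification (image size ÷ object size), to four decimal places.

Thin lens: 1/f = 1/dₒ + 1/dᵢ → 1/dᵢ = 1/84.34 − 1/1630 = 0.0112433 mm⁻¹, so dᵢ ≈ 88.9421 mm.
Magnification m = dᵢ/dₒ = 88.9421/1630 ≈ 0.05457.

0.0546×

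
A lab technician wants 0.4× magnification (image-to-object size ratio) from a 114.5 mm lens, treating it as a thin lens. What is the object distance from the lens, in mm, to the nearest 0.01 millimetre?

400.75 mm

With m = dᵢ/dₒ and 1/f = 1/dₒ + 1/dᵢ, substituting dᵢ = m·dₒ gives 1/f = (1 + 1/m)/dₒ, hence dₒ = f·(1 + 1/m).
dₒ = 114.5 × (1 + 1/0.4) = 114.5 × 3.50000 ≈ 400.750 mm.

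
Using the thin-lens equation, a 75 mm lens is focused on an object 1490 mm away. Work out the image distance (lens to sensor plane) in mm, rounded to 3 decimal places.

78.975 mm

1/dᵢ = 1/f − 1/dₒ = 1/75 − 1/1490 = 0.0126622 mm⁻¹.
dᵢ = 1/0.0126622 ≈ 78.9753 mm.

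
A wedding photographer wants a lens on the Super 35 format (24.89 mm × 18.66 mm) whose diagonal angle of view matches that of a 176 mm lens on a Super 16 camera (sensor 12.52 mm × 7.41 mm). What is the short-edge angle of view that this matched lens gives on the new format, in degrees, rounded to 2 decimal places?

Sensor diagonal = √(12.52² + 7.41²) = √211.6585 ≈ 14.5485 mm.
Sensor diagonal = √(24.89² + 18.66²) = √967.7077 ≈ 31.1080 mm.
Equal diagonal AOV ⇒ f₂ = f₁ · 31.1080/14.5485 = 176 × 2.13823 ≈ 376.3283 mm.
Short-edge AOV on the new format = 2·arctan(18.66 / (2 × 376.3283)) = 2·arctan(0.02479) ≈ 2.8404°.

2.84°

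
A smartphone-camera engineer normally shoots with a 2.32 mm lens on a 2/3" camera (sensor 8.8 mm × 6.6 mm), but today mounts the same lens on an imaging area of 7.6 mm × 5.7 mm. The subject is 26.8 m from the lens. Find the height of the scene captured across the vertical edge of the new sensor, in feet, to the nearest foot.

The focal length stays 2.32 mm; the relevant sensor dimension is now h = 5.7 mm. Object distance dₒ = 26.8 m = 26800 mm.
Thin-lens field height W = h·(dₒ − f)/f = 5.7 × (26800 − 2.32)/2.32 ≈ 65839.128 mm = 65839.128/304.8 ft = 216.008 ft.

216 ft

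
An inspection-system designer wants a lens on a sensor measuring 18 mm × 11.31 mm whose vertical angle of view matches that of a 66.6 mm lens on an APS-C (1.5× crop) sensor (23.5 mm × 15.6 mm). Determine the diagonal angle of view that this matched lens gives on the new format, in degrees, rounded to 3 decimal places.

24.829°

Equal vertical AOV ⇒ f₂ = f₁ · 11.31/15.6 = 66.6 × 0.72500 ≈ 48.2850 mm.
Sensor diagonal = √(18² + 11.31²) = √451.9161 ≈ 21.2583 mm.
Diagonal AOV on the new format = 2·arctan(21.2583 / (2 × 48.2850)) = 2·arctan(0.22013) ≈ 24.8295°.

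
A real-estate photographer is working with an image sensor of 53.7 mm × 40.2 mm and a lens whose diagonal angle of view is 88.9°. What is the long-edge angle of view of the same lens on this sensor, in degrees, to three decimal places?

76.286°

Sensor diagonal = √(53.7² + 40.2²) = √4499.7300 ≈ 67.0800 mm.
From the diagonal AOV: f = 67.0800 / (2·tan(44.45°)) = 67.0800 / 1.96197 ≈ 34.1902 mm.
Long-edge AOV = 2·arctan(53.7 / (2 × 34.1902)) = 2·arctan(0.78531) ≈ 76.2860°.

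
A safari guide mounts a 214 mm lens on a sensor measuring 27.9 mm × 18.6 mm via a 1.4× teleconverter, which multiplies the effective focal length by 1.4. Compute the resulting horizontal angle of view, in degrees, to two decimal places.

Effective focal length f = 214 × 1.4 = 299.6 mm.
α = 2·arctan(27.9 / (2 × 299.6)) = 2·arctan(0.04656) ≈ 5.3318°.

5.33°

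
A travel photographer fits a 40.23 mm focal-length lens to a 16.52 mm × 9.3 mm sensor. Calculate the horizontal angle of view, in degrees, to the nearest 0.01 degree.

Angle of view α = 2·arctan(w/2f) with w = 16.52 mm and f = 40.23 mm.
w/2f = 0.20532; arctan(0.20532) ≈ 11.6027°, so α ≈ 23.2054°.

23.21°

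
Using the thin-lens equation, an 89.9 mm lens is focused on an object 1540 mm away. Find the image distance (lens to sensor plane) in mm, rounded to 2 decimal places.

1/dᵢ = 1/f − 1/dₒ = 1/89.9 − 1/1540 = 0.0104741 mm⁻¹.
dᵢ = 1/0.0104741 ≈ 95.4734 mm.

95.47 mm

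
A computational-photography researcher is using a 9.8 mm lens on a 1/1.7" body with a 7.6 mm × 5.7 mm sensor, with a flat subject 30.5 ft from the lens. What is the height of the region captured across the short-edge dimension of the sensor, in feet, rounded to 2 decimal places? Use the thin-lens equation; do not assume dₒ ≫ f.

dₒ: 30.5 ft × 304.8 mm/ft = 9296.40 mm.
Similar triangles through the lens centre give W/dₒ = h/dᵢ; with 1/f = 1/dₒ + 1/dᵢ this gives W = h·(dₒ − f)/f.
W = 5.7 mm × (9296.4 − 9.8) / 9.8 = 5.7 × 947.6122 ≈ 5401.390 mm = 5401.390/304.8 ft = 17.7211 ft.

17.72 ft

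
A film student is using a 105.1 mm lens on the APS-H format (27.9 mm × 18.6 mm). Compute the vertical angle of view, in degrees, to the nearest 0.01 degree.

10.11°

Angle of view α = 2·arctan(h/2f) with h = 18.6 mm and f = 105.1 mm.
h/2f = 0.08849; arctan(0.08849) ≈ 5.0568°, so α ≈ 10.1135°.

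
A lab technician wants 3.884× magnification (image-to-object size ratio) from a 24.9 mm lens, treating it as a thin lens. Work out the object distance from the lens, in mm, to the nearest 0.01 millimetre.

31.31 mm

With m = dᵢ/dₒ and 1/f = 1/dₒ + 1/dᵢ, substituting dᵢ = m·dₒ gives 1/f = (1 + 1/m)/dₒ, hence dₒ = f·(1 + 1/m).
dₒ = 24.9 × (1 + 1/3.884) = 24.9 × 1.25747 ≈ 31.311 mm.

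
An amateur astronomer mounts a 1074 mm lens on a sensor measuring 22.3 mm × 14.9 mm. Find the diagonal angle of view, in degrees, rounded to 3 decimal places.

1.431°

Sensor diagonal = √(22.3² + 14.9²) = √719.3000 ≈ 26.8198 mm.
Angle of view α = 2·arctan(d/2f) with d = 26.8198 mm and f = 1074 mm.
d/2f = 0.01249; arctan(0.01249) ≈ 0.7154°, so α ≈ 1.4307°.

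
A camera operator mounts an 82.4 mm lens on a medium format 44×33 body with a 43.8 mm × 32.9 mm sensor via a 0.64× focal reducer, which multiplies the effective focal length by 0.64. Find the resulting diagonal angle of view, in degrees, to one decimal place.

54.9°

Effective focal length f = 82.4 × 0.64 = 52.736 mm.
Sensor diagonal = √(43.8² + 32.9²) = √3000.8500 ≈ 54.7800 mm.
α = 2·arctan(54.780 / (2 × 52.736)) = 2·arctan(0.51938) ≈ 54.8929°.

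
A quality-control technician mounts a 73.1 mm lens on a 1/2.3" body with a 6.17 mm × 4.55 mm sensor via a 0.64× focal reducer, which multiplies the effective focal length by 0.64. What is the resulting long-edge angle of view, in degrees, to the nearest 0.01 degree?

Effective focal length f = 73.1 × 0.64 = 46.784 mm.
α = 2·arctan(6.17 / (2 × 46.784)) = 2·arctan(0.06594) ≈ 7.5454°.

7.55°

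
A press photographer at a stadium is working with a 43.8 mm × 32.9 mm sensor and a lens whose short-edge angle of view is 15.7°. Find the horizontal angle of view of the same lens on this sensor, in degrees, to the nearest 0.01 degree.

20.80°

From the short-edge AOV: f = 32.9 / (2·tan(7.85°)) = 32.9 / 0.27574 ≈ 119.3135 mm.
Horizontal AOV = 2·arctan(43.8 / (2 × 119.3135)) = 2·arctan(0.18355) ≈ 20.8017°.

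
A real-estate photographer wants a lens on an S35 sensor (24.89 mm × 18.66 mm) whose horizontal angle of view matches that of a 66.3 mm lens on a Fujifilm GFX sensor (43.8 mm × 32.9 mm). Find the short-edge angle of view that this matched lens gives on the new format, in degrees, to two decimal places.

27.82°

Equal horizontal AOV ⇒ f₂ = f₁ · 24.89/43.8 = 66.3 × 0.56826 ≈ 37.6760 mm.
Short-edge AOV on the new format = 2·arctan(18.66 / (2 × 37.6760)) = 2·arctan(0.24764) ≈ 27.8176°.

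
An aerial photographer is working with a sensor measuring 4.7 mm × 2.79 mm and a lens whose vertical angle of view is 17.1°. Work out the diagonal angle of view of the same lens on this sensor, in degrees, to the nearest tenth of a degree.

32.8°

From the vertical AOV: f = 2.79 / (2·tan(8.55°)) = 2.79 / 0.30069 ≈ 9.2788 mm.
Sensor diagonal = √(4.7² + 2.79²) = √29.8741 ≈ 5.4657 mm.
Diagonal AOV = 2·arctan(5.4657 / (2 × 9.2788)) = 2·arctan(0.29453) ≈ 32.8224°.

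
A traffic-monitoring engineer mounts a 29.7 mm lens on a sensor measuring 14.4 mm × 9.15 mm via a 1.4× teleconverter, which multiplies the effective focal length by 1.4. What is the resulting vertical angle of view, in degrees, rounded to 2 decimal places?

Effective focal length f = 29.7 × 1.4 = 41.58 mm.
α = 2·arctan(9.15 / (2 × 41.58)) = 2·arctan(0.11003) ≈ 12.5579°.

12.56°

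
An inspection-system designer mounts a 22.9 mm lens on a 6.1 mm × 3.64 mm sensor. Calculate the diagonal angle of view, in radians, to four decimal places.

0.3077 rad

Sensor diagonal = √(6.1² + 3.64²) = √50.4596 ≈ 7.1035 mm.
Angle of view α = 2·arctan(d/2f) with d = 7.1035 mm and f = 22.9 mm.
d/2f = 0.15510; arctan(0.15510) ≈ 0.1539 rad, so α ≈ 0.3077 rad.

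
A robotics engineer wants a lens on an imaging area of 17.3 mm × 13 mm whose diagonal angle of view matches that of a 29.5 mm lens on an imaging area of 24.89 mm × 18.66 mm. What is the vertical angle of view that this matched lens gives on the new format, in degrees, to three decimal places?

35.150°

Sensor diagonal = √(24.89² + 18.66²) = √967.7077 ≈ 31.1080 mm.
Sensor diagonal = √(17.3² + 13²) = √468.2900 ≈ 21.6400 mm.
Equal diagonal AOV ⇒ f₂ = f₁ · 21.6400/31.1080 = 29.5 × 0.69564 ≈ 20.5214 mm.
Vertical AOV on the new format = 2·arctan(13 / (2 × 20.5214)) = 2·arctan(0.31674) ≈ 35.1504°.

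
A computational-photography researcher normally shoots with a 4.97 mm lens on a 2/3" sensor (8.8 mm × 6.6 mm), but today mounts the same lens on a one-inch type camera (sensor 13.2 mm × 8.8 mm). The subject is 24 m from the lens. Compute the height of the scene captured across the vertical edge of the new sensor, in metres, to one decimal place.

The focal length stays 4.97 mm; the relevant sensor dimension is now h = 8.8 mm. Object distance dₒ = 24 m = 24000 mm.
Thin-lens field height W = h·(dₒ − f)/f = 8.8 × (24000 − 4.97)/4.97 ≈ 42486.170 mm = 42.4862 m.

42.5 m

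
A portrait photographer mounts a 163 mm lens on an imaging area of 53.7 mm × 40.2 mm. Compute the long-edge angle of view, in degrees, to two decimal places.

Angle of view α = 2·arctan(w/2f) with w = 53.7 mm and f = 163 mm.
w/2f = 0.16472; arctan(0.16472) ≈ 9.3540°, so α ≈ 18.7080°.

18.71°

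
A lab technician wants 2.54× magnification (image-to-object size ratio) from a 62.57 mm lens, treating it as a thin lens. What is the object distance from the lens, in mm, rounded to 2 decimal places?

87.20 mm

With m = dᵢ/dₒ and 1/f = 1/dₒ + 1/dᵢ, substituting dᵢ = m·dₒ gives 1/f = (1 + 1/m)/dₒ, hence dₒ = f·(1 + 1/m).
dₒ = 62.57 × (1 + 1/2.54) = 62.57 × 1.39370 ≈ 87.204 mm.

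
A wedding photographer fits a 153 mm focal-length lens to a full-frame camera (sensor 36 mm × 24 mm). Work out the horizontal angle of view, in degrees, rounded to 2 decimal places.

Angle of view α = 2·arctan(w/2f) with w = 36 mm and f = 153 mm.
w/2f = 0.11765; arctan(0.11765) ≈ 6.7098°, so α ≈ 13.4197°.

13.42°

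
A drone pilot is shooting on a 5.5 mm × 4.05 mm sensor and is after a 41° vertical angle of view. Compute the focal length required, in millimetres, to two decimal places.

From α = 2·arctan(h/2f) we get f = h / (2·tan(α/2)).
With h = 4.05 mm and α/2 = 20.5°, tan(α/2) ≈ 0.37388, so f ≈ 4.05 / 0.74777 ≈ 5.4161 mm.

5.42 mm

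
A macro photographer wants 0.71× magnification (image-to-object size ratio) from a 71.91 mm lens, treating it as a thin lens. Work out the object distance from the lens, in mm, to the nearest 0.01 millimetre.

173.19 mm

With m = dᵢ/dₒ and 1/f = 1/dₒ + 1/dᵢ, substituting dᵢ = m·dₒ gives 1/f = (1 + 1/m)/dₒ, hence dₒ = f·(1 + 1/m).
dₒ = 71.91 × (1 + 1/0.71) = 71.91 × 2.40845 ≈ 173.192 mm.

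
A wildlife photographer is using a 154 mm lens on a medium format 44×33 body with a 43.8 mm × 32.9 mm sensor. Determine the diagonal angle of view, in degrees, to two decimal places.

20.17°

Sensor diagonal = √(43.8² + 32.9²) = √3000.8500 ≈ 54.7800 mm.
Angle of view α = 2·arctan(d/2f) with d = 54.7800 mm and f = 154 mm.
d/2f = 0.17786; arctan(0.17786) ≈ 10.0850°, so α ≈ 20.1700°.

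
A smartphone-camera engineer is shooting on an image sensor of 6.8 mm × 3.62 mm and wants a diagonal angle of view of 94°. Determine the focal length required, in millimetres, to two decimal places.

3.59 mm

Sensor diagonal = √(6.8² + 3.62²) = √59.3444 ≈ 7.7035 mm.
From α = 2·arctan(d/2f) we get f = d / (2·tan(α/2)).
With d = 7.7035 mm and α/2 = 47°, tan(α/2) ≈ 1.07237, so f ≈ 7.7035 / 2.14474 ≈ 3.5918 mm.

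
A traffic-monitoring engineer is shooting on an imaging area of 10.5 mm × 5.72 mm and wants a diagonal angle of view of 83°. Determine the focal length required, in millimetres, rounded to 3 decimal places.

Sensor diagonal = √(10.5² + 5.72²) = √142.9684 ≈ 11.9569 mm.
From α = 2·arctan(d/2f) we get f = d / (2·tan(α/2)).
With d = 11.9569 mm and α/2 = 41.5°, tan(α/2) ≈ 0.88473, so f ≈ 11.9569 / 1.76945 ≈ 6.7574 mm.

6.757 mm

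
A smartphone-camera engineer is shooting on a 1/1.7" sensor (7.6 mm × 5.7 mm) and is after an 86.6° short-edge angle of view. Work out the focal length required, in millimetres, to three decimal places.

From α = 2·arctan(h/2f) we get f = h / (2·tan(α/2)).
With h = 5.7 mm and α/2 = 43.3°, tan(α/2) ≈ 0.94235, so f ≈ 5.7 / 1.88470 ≈ 3.0243 mm.

3.024 mm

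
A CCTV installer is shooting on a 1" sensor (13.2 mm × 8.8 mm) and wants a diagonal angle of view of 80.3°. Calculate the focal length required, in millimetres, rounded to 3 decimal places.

Sensor diagonal = √(13.2² + 8.8²) = √251.6800 ≈ 15.8644 mm.
From α = 2·arctan(d/2f) we get f = d / (2·tan(α/2)).
With d = 15.8644 mm and α/2 = 40.15°, tan(α/2) ≈ 0.84357, so f ≈ 15.8644 / 1.68714 ≈ 9.4031 mm.

9.403 mm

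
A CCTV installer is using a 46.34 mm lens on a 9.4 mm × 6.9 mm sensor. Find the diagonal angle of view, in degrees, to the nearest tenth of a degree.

14.3°

Sensor diagonal = √(9.4² + 6.9²) = √135.9700 ≈ 11.6606 mm.
Angle of view α = 2·arctan(d/2f) with d = 11.6606 mm and f = 46.34 mm.
d/2f = 0.12582; arctan(0.12582) ≈ 7.1710°, so α ≈ 14.3421°.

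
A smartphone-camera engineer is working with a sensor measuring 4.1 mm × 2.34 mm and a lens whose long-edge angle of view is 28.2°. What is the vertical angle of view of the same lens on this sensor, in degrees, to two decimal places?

16.32°

From the long-edge AOV: f = 4.1 / (2·tan(14.1°)) = 4.1 / 0.50237 ≈ 8.1614 mm.
Vertical AOV = 2·arctan(2.34 / (2 × 8.1614)) = 2·arctan(0.14336) ≈ 16.3164°.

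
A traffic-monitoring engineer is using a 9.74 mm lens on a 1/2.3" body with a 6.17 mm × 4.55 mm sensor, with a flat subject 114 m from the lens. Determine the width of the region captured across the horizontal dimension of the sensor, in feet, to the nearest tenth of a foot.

236.9 ft

dₒ: 114 m = 114000 mm.
Similar triangles through the lens centre give W/dₒ = w/dᵢ; with 1/f = 1/dₒ + 1/dᵢ this gives W = w·(dₒ − f)/f.
W = 6.17 mm × (114000 − 9.74) / 9.74 = 6.17 × 11703.3121 ≈ 72209.436 mm = 72209.436/304.8 ft = 236.908 ft.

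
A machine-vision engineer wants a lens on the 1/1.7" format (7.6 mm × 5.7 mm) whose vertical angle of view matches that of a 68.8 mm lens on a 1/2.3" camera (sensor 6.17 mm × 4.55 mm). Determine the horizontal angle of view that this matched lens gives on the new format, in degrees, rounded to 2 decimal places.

Equal vertical AOV ⇒ f₂ = f₁ · 5.7/4.55 = 68.8 × 1.25275 ≈ 86.1890 mm.
Horizontal AOV on the new format = 2·arctan(7.6 / (2 × 86.1890)) = 2·arctan(0.04409) ≈ 5.0490°.

5.05°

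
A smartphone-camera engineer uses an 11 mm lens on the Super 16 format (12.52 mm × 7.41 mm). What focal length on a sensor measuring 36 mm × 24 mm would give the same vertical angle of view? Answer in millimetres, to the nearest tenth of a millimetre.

Equal angle of view means equal height/f ratio, so f₂ = f₁ · (height₂/height₁) = 11 × 24/7.41.
f₂ = 11 × 3.23887 ≈ 35.628 mm.

35.6 mm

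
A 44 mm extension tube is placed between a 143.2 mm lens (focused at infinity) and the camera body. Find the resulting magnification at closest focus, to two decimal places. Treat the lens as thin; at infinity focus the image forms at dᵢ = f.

The tube moves the image plane from f to f + e, so dᵢ = 143.2 + 44 = 187.2 mm. Focus is achieved when 1/f = 1/dₒ + 1/dᵢ, giving dₒ = 1/(1/f − 1/(f+e)).
Magnification m = dᵢ/dₒ = (f+e)·(1/f − 1/(f+e)) = e/f = 44/143.2 ≈ 0.3073.

0.31×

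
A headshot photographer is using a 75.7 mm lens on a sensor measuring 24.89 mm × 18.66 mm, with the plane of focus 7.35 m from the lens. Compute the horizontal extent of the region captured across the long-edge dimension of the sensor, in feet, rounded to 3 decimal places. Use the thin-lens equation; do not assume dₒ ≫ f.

7.847 ft

dₒ: 7.35 m = 7350 mm.
Similar triangles through the lens centre give W/dₒ = w/dᵢ; with 1/f = 1/dₒ + 1/dᵢ this gives W = w·(dₒ − f)/f.
W = 24.89 mm × (7350 − 75.7) / 75.7 = 24.89 × 96.0938 ≈ 2391.774 mm = 2391.774/304.8 ft = 7.84703 ft.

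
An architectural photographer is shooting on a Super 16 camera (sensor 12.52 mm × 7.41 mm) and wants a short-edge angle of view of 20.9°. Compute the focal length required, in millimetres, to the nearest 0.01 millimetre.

20.09 mm

From α = 2·arctan(h/2f) we get f = h / (2·tan(α/2)).
With h = 7.41 mm and α/2 = 10.45°, tan(α/2) ≈ 0.18444, so f ≈ 7.41 / 0.36887 ≈ 20.0882 mm.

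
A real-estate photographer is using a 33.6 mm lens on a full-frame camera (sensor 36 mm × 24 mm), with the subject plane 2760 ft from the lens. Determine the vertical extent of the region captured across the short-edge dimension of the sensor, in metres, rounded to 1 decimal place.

600.9 m

dₒ: 2760 ft × 304.8 mm/ft = 841247.97 mm.
Similar triangles through the lens centre give W/dₒ = h/dᵢ; with 1/f = 1/dₒ + 1/dᵢ this gives W = h·(dₒ − f)/f.
W = 24 mm × (841248 − 33.6) / 33.6 = 24 × 25036.1421 ≈ 600867.409 mm = 600.867 m.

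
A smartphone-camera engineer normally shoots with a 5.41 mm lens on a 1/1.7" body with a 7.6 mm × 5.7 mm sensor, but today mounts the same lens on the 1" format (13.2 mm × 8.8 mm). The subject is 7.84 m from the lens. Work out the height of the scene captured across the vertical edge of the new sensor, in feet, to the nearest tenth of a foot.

41.8 ft

The focal length stays 5.41 mm; the relevant sensor dimension is now h = 8.8 mm. Object distance dₒ = 7.84 m = 7840 mm.
Thin-lens field height W = h·(dₒ − f)/f = 8.8 × (7840 − 5.41)/5.41 ≈ 12743.880 mm = 12743.880/304.8 ft = 41.8106 ft.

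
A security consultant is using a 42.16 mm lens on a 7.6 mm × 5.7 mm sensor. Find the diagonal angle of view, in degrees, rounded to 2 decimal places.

12.86°

Sensor diagonal = √(7.6² + 5.7²) = √90.2500 ≈ 9.5000 mm.
Angle of view α = 2·arctan(d/2f) with d = 9.5000 mm and f = 42.16 mm.
d/2f = 0.11267; arctan(0.11267) ≈ 6.4282°, so α ≈ 12.8564°.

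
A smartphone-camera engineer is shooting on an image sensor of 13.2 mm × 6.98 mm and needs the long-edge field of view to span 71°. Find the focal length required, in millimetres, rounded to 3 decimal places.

9.253 mm

From α = 2·arctan(w/2f) we get f = w / (2·tan(α/2)).
With w = 13.2 mm and α/2 = 35.5°, tan(α/2) ≈ 0.71329, so f ≈ 13.2 / 1.42659 ≈ 9.2529 mm.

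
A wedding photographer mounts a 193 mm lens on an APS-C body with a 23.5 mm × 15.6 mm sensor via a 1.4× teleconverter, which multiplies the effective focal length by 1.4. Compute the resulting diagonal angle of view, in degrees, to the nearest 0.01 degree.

Effective focal length f = 193 × 1.4 = 270.2 mm.
Sensor diagonal = √(23.5² + 15.6²) = √795.6100 ≈ 28.2066 mm.
α = 2·arctan(28.207 / (2 × 270.2)) = 2·arctan(0.05220) ≈ 5.9758°.

5.98°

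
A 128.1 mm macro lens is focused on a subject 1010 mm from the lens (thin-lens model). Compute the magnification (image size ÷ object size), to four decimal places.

Thin lens: 1/f = 1/dₒ + 1/dᵢ → 1/dᵢ = 1/128.1 − 1/1010 = 0.0068163 mm⁻¹, so dᵢ ≈ 146.7071 mm.
Magnification m = dᵢ/dₒ = 146.7071/1010 ≈ 0.14525.

0.1453×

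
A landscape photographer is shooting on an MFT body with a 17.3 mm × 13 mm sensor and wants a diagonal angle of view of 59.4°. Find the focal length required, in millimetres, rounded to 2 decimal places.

18.97 mm

Sensor diagonal = √(17.3² + 13²) = √468.2900 ≈ 21.6400 mm.
From α = 2·arctan(d/2f) we get f = d / (2·tan(α/2)).
With d = 21.6400 mm and α/2 = 29.7°, tan(α/2) ≈ 0.57039, so f ≈ 21.6400 / 1.14078 ≈ 18.9695 mm.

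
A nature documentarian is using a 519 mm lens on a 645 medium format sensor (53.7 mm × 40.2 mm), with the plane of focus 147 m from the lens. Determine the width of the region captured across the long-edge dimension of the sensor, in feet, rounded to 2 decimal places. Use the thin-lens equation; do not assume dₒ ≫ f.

49.72 ft

dₒ: 147 m = 147000 mm.
Similar triangles through the lens centre give W/dₒ = w/dᵢ; with 1/f = 1/dₒ + 1/dᵢ this gives W = w·(dₒ − f)/f.
W = 53.7 mm × (147000 − 519) / 519 = 53.7 × 282.2370 ≈ 15156.127 mm = 15156.127/304.8 ft = 49.7248 ft.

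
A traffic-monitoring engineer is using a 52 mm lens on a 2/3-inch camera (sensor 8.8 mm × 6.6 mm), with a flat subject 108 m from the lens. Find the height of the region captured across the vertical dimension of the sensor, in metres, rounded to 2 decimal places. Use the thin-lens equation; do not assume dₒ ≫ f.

13.70 m

dₒ: 108 m = 108000 mm.
Similar triangles through the lens centre give W/dₒ = h/dᵢ; with 1/f = 1/dₒ + 1/dᵢ this gives W = h·(dₒ − f)/f.
W = 6.6 mm × (108000 − 52) / 52 = 6.6 × 2075.9231 ≈ 13701.092 mm = 13.7011 m.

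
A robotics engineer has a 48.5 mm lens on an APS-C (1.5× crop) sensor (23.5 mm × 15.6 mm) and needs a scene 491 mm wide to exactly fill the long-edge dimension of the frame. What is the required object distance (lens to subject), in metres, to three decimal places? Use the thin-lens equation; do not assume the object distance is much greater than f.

1.062 m

Magnification m = w/W = dᵢ/dₒ; combined with 1/f = 1/dₒ + 1/dᵢ this gives dₒ = f·(1 + W/w).
dₒ = 48.5 mm × (1 + 491/23.5) = 48.5 × 21.8936 ≈ 1061.840 mm = 1.06184 m.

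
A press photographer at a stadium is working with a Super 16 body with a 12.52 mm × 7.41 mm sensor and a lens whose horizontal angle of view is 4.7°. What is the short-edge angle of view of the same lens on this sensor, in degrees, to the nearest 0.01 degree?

2.78°

From the horizontal AOV: f = 12.52 / (2·tan(2.35°)) = 12.52 / 0.08208 ≈ 152.5406 mm.
Short-edge AOV = 2·arctan(7.41 / (2 × 152.5406)) = 2·arctan(0.02429) ≈ 2.7827°.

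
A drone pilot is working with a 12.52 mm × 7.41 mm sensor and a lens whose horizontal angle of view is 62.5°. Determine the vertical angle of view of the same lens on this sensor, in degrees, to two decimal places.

39.51°

From the horizontal AOV: f = 12.52 / (2·tan(31.25°)) = 12.52 / 1.21363 ≈ 10.3162 mm.
Vertical AOV = 2·arctan(7.41 / (2 × 10.3162)) = 2·arctan(0.35915) ≈ 39.5110°.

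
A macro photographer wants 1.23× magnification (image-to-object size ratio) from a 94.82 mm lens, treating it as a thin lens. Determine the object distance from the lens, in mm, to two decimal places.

With m = dᵢ/dₒ and 1/f = 1/dₒ + 1/dᵢ, substituting dᵢ = m·dₒ gives 1/f = (1 + 1/m)/dₒ, hence dₒ = f·(1 + 1/m).
dₒ = 94.82 × (1 + 1/1.23) = 94.82 × 1.81301 ≈ 171.909 mm.

171.91 mm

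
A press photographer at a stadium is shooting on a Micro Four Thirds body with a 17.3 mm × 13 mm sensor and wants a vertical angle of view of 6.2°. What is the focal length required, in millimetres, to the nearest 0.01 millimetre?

From α = 2·arctan(h/2f) we get f = h / (2·tan(α/2)).
With h = 13 mm and α/2 = 3.1°, tan(α/2) ≈ 0.05416, so f ≈ 13 / 0.10832 ≈ 120.0191 mm.

120.02 mm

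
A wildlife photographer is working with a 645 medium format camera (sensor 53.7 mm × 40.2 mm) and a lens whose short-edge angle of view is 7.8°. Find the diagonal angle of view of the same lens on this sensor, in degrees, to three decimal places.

From the short-edge AOV: f = 40.2 / (2·tan(3.9°)) = 40.2 / 0.13635 ≈ 294.8374 mm.
Sensor diagonal = √(53.7² + 40.2²) = √4499.7300 ≈ 67.0800 mm.
Diagonal AOV = 2·arctan(67.0800 / (2 × 294.8374)) = 2·arctan(0.11376) ≈ 12.9799°.

12.980°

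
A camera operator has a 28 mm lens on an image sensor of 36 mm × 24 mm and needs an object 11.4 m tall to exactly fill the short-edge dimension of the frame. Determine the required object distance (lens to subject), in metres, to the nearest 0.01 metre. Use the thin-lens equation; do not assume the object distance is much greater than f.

W: 11.4 m = 11400 mm.
Magnification m = h/W = dᵢ/dₒ; combined with 1/f = 1/dₒ + 1/dᵢ this gives dₒ = f·(1 + W/h).
dₒ = 28 mm × (1 + 11400/24) = 28 × 476.0000 ≈ 13328.000 mm = 13.328 m.

13.33 m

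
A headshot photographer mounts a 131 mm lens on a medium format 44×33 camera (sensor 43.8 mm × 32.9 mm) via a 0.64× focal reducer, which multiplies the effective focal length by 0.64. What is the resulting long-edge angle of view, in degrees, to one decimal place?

29.3°

Effective focal length f = 131 × 0.64 = 83.84 mm.
α = 2·arctan(43.8 / (2 × 83.84)) = 2·arctan(0.26121) ≈ 29.2785°.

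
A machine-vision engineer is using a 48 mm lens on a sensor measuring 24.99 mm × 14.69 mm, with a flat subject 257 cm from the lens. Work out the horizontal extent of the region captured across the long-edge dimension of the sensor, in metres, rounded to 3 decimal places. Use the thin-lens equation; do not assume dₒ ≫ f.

dₒ: 257 cm = 2570 mm.
Similar triangles through the lens centre give W/dₒ = w/dᵢ; with 1/f = 1/dₒ + 1/dᵢ this gives W = w·(dₒ − f)/f.
W = 24.99 mm × (2570 − 48) / 48 = 24.99 × 52.5417 ≈ 1313.016 mm = 1.31302 m.

1.313 m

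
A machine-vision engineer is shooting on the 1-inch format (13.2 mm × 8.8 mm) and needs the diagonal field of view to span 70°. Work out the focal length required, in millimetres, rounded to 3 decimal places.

11.328 mm

Sensor diagonal = √(13.2² + 8.8²) = √251.6800 ≈ 15.8644 mm.
From α = 2·arctan(d/2f) we get f = d / (2·tan(α/2)).
With d = 15.8644 mm and α/2 = 35°, tan(α/2) ≈ 0.70021, so f ≈ 15.8644 / 1.40042 ≈ 11.3284 mm.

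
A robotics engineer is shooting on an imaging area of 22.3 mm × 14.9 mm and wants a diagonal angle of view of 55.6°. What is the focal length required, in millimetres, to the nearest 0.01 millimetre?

Sensor diagonal = √(22.3² + 14.9²) = √719.3000 ≈ 26.8198 mm.
From α = 2·arctan(d/2f) we get f = d / (2·tan(α/2)).
With d = 26.8198 mm and α/2 = 27.8°, tan(α/2) ≈ 0.52724, so f ≈ 26.8198 / 1.05448 ≈ 25.4341 mm.

25.43 mm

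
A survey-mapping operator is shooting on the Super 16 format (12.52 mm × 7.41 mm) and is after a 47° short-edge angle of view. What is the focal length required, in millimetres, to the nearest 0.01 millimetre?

From α = 2·arctan(h/2f) we get f = h / (2·tan(α/2)).
With h = 7.41 mm and α/2 = 23.5°, tan(α/2) ≈ 0.43481, so f ≈ 7.41 / 0.86962 ≈ 8.5209 mm.

8.52 mm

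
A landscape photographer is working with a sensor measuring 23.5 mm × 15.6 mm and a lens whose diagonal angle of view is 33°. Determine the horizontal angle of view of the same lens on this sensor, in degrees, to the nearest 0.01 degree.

27.73°

Sensor diagonal = √(23.5² + 15.6²) = √795.6100 ≈ 28.2066 mm.
From the diagonal AOV: f = 28.2066 / (2·tan(16.5°)) = 28.2066 / 0.59243 ≈ 47.6119 mm.
Horizontal AOV = 2·arctan(23.5 / (2 × 47.6119)) = 2·arctan(0.24679) ≈ 27.7257°.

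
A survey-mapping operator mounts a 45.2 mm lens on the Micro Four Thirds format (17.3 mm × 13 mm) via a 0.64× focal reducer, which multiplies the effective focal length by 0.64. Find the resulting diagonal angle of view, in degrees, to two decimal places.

41.01°

Effective focal length f = 45.2 × 0.64 = 28.928 mm.
Sensor diagonal = √(17.3² + 13²) = √468.2900 ≈ 21.6400 mm.
α = 2·arctan(21.640 / (2 × 28.928)) = 2·arctan(0.37403) ≈ 41.0148°.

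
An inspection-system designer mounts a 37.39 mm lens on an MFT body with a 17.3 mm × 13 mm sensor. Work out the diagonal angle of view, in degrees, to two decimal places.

32.28°

Sensor diagonal = √(17.3² + 13²) = √468.2900 ≈ 21.6400 mm.
Angle of view α = 2·arctan(d/2f) with d = 21.6400 mm and f = 37.39 mm.
d/2f = 0.28938; arctan(0.28938) ≈ 16.1395°, so α ≈ 32.2790°.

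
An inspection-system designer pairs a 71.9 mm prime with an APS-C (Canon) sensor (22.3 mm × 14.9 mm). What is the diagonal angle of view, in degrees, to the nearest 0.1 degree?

Sensor diagonal = √(22.3² + 14.9²) = √719.3000 ≈ 26.8198 mm.
Angle of view α = 2·arctan(d/2f) with d = 26.8198 mm and f = 71.9 mm.
d/2f = 0.18651; arctan(0.18651) ≈ 10.5647°, so α ≈ 21.1294°.

21.1°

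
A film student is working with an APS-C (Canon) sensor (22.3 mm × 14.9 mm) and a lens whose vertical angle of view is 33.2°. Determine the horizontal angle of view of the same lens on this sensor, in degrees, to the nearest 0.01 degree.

From the vertical AOV: f = 14.9 / (2·tan(16.6°)) = 14.9 / 0.59623 ≈ 24.9905 mm.
Horizontal AOV = 2·arctan(22.3 / (2 × 24.9905)) = 2·arctan(0.44617) ≈ 48.0899°.

48.09°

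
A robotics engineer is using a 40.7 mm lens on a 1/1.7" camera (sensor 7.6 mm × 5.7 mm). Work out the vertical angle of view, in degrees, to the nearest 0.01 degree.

8.01°

Angle of view α = 2·arctan(h/2f) with h = 5.7 mm and f = 40.7 mm.
h/2f = 0.07002; arctan(0.07002) ≈ 4.0056°, so α ≈ 8.0111°.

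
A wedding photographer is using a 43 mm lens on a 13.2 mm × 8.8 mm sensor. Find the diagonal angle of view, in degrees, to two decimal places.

Sensor diagonal = √(13.2² + 8.8²) = √251.6800 ≈ 15.8644 mm.
Angle of view α = 2·arctan(d/2f) with d = 15.8644 mm and f = 43 mm.
d/2f = 0.18447; arctan(0.18447) ≈ 10.4519°, so α ≈ 20.9037°.

20.90°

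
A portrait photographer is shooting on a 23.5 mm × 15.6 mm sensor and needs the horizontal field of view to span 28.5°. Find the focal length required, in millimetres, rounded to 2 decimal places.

From α = 2·arctan(w/2f) we get f = w / (2·tan(α/2)).
With w = 23.5 mm and α/2 = 14.25°, tan(α/2) ≈ 0.25397, so f ≈ 23.5 / 0.50794 ≈ 46.2657 mm.

46.27 mm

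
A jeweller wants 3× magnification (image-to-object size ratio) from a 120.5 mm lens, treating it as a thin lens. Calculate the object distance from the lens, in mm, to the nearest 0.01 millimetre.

With m = dᵢ/dₒ and 1/f = 1/dₒ + 1/dᵢ, substituting dᵢ = m·dₒ gives 1/f = (1 + 1/m)/dₒ, hence dₒ = f·(1 + 1/m).
dₒ = 120.5 × (1 + 1/3) = 120.5 × 1.33333 ≈ 160.667 mm.

160.67 mm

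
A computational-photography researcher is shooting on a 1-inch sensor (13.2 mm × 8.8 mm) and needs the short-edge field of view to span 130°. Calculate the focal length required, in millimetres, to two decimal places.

2.05 mm

From α = 2·arctan(h/2f) we get f = h / (2·tan(α/2)).
With h = 8.8 mm and α/2 = 65°, tan(α/2) ≈ 2.14451, so f ≈ 8.8 / 4.28901 ≈ 2.0518 mm.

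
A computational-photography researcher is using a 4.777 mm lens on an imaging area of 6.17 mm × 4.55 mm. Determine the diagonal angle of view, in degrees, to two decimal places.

Sensor diagonal = √(6.17² + 4.55²) = √58.7714 ≈ 7.6663 mm.
Angle of view α = 2·arctan(d/2f) with d = 7.6663 mm and f = 4.777 mm.
d/2f = 0.80241; arctan(0.80241) ≈ 38.7440°, so α ≈ 77.4880°.

77.49°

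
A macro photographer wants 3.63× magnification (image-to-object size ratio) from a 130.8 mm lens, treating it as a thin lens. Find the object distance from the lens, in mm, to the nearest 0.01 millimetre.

166.83 mm

With m = dᵢ/dₒ and 1/f = 1/dₒ + 1/dᵢ, substituting dᵢ = m·dₒ gives 1/f = (1 + 1/m)/dₒ, hence dₒ = f·(1 + 1/m).
dₒ = 130.8 × (1 + 1/3.63) = 130.8 × 1.27548 ≈ 166.833 mm.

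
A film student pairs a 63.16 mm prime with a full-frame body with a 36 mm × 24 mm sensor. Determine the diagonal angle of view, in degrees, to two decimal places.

Sensor diagonal = √(36² + 24²) = √1872.0000 ≈ 43.2666 mm.
Angle of view α = 2·arctan(d/2f) with d = 43.2666 mm and f = 63.16 mm.
d/2f = 0.34252; arctan(0.34252) ≈ 18.9072°, so α ≈ 37.8143°.

37.81°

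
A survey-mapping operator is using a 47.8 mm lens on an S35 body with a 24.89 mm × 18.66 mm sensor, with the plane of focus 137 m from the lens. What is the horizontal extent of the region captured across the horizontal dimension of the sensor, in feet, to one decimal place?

234.0 ft

dₒ: 137 m = 137000 mm.
Similar triangles through the lens centre give W/dₒ = w/dᵢ; with 1/f = 1/dₒ + 1/dᵢ this gives W = w·(dₒ − f)/f.
W = 24.89 mm × (137000 − 47.8) / 47.8 = 24.89 × 2865.1088 ≈ 71312.558 mm = 71312.558/304.8 ft = 233.965 ft.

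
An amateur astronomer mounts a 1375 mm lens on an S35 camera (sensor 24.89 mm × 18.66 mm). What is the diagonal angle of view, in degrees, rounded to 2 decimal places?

1.30°

Sensor diagonal = √(24.89² + 18.66²) = √967.7077 ≈ 31.1080 mm.
Angle of view α = 2·arctan(d/2f) with d = 31.1080 mm and f = 1375 mm.
d/2f = 0.01131; arctan(0.01131) ≈ 0.6481°, so α ≈ 1.2962°.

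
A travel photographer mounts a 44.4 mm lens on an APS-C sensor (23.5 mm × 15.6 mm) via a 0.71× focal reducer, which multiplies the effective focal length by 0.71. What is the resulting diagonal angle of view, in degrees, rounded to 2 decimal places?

Effective focal length f = 44.4 × 0.71 = 31.524 mm.
Sensor diagonal = √(23.5² + 15.6²) = √795.6100 ≈ 28.2066 mm.
α = 2·arctan(28.207 / (2 × 31.524)) = 2·arctan(0.44738) ≈ 48.2058°.

48.21°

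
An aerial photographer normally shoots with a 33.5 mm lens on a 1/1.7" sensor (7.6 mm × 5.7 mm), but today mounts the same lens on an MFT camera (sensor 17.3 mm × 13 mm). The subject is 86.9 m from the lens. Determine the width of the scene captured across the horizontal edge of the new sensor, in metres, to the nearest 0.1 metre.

44.9 m

The focal length stays 33.5 mm; the relevant sensor dimension is now w = 17.3 mm. Object distance dₒ = 86.9 m = 86900 mm.
Thin-lens field width W = w·(dₒ − f)/f = 17.3 × (86900 − 33.5)/33.5 ≈ 44859.416 mm = 44.8594 m.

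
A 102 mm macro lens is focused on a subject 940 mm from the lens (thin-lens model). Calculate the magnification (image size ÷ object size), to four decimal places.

0.1217×

Thin lens: 1/f = 1/dₒ + 1/dᵢ → 1/dᵢ = 1/102 − 1/940 = 0.0087401 mm⁻¹, so dᵢ ≈ 114.4153 mm.
Magnification m = dᵢ/dₒ = 114.4153/940 ≈ 0.12172.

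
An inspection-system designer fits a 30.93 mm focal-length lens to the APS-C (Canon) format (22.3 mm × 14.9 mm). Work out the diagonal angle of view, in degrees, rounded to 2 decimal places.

Sensor diagonal = √(22.3² + 14.9²) = √719.3000 ≈ 26.8198 mm.
Angle of view α = 2·arctan(d/2f) with d = 26.8198 mm and f = 30.93 mm.
d/2f = 0.43356; arctan(0.43356) ≈ 23.4394°, so α ≈ 46.8789°.

46.88°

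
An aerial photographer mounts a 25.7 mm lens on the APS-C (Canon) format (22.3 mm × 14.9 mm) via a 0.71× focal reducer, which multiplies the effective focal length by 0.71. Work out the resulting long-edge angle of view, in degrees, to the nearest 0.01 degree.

62.85°

Effective focal length f = 25.7 × 0.71 = 18.247 mm.
α = 2·arctan(22.3 / (2 × 18.247)) = 2·arctan(0.61106) ≈ 62.8548°.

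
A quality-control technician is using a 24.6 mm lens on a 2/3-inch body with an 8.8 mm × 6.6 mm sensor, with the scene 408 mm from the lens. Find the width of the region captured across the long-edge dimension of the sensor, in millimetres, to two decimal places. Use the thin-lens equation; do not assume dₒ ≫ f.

Similar triangles through the lens centre give W/dₒ = w/dᵢ; with 1/f = 1/dₒ + 1/dᵢ this gives W = w·(dₒ − f)/f.
W = 8.8 mm × (408 − 24.6) / 24.6 = 8.8 × 15.5854 ≈ 137.151 mm.

137.15 mm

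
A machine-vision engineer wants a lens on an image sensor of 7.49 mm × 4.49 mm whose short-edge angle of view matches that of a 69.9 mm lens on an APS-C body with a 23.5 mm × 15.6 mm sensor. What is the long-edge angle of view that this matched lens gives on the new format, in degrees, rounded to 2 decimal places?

21.09°

Equal short-edge AOV ⇒ f₂ = f₁ · 4.49/15.6 = 69.9 × 0.28782 ≈ 20.1187 mm.
Long-edge AOV on the new format = 2·arctan(7.49 / (2 × 20.1187)) = 2·arctan(0.18615) ≈ 21.0893°.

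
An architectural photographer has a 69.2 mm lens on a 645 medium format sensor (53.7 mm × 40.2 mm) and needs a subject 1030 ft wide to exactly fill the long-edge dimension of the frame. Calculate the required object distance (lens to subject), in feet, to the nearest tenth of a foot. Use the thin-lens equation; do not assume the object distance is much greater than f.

W: 1030 ft × 304.8 mm/ft = 313943.99 mm.
Magnification m = w/W = dᵢ/dₒ; combined with 1/f = 1/dₒ + 1/dᵢ this gives dₒ = f·(1 + W/w).
dₒ = 69.2 mm × (1 + 313944/53.7) = 69.2 × 5847.2568 ≈ 404630.170 mm = 404630.170/304.8 ft = 1327.53 ft.

1327.5 ft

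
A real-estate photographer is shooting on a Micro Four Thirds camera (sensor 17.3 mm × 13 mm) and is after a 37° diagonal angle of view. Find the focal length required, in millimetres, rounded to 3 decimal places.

32.338 mm

Sensor diagonal = √(17.3² + 13²) = √468.2900 ≈ 21.6400 mm.
From α = 2·arctan(d/2f) we get f = d / (2·tan(α/2)).
With d = 21.6400 mm and α/2 = 18.5°, tan(α/2) ≈ 0.33460, so f ≈ 21.6400 / 0.66919 ≈ 32.3376 mm.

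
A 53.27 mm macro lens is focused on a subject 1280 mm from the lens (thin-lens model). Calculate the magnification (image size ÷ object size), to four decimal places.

0.0434×

Thin lens: 1/f = 1/dₒ + 1/dᵢ → 1/dᵢ = 1/53.27 − 1/1280 = 0.0179910 mm⁻¹, so dᵢ ≈ 55.5832 mm.
Magnification m = dᵢ/dₒ = 55.5832/1280 ≈ 0.04342.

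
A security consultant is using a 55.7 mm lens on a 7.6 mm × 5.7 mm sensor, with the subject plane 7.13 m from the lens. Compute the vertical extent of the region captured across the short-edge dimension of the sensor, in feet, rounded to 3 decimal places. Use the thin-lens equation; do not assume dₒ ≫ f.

dₒ: 7.13 m = 7130 mm.
Similar triangles through the lens centre give W/dₒ = h/dᵢ; with 1/f = 1/dₒ + 1/dᵢ this gives W = h·(dₒ − f)/f.
W = 5.7 mm × (7130 − 55.7) / 55.7 = 5.7 × 127.0072 ≈ 723.941 mm = 723.941/304.8 ft = 2.37513 ft.

2.375 ft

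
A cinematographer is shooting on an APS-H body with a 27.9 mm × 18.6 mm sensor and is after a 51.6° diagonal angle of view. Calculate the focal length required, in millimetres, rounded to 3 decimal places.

Sensor diagonal = √(27.9² + 18.6²) = √1124.3700 ≈ 33.5316 mm.
From α = 2·arctan(d/2f) we get f = d / (2·tan(α/2)).
With d = 33.5316 mm and α/2 = 25.8°, tan(α/2) ≈ 0.48342, so f ≈ 33.5316 / 0.96684 ≈ 34.6818 mm.

34.682 mm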